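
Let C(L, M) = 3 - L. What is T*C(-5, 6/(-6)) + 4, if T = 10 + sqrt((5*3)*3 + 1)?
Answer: 84 + 8*sqrt(46) ≈ 138.26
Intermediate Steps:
T = 10 + sqrt(46) (T = 10 + sqrt(15*3 + 1) = 10 + sqrt(45 + 1) = 10 + sqrt(46) ≈ 16.782)
T*C(-5, 6/(-6)) + 4 = (10 + sqrt(46))*(3 - 1*(-5)) + 4 = (10 + sqrt(46))*(3 + 5) + 4 = (10 + sqrt(46))*8 + 4 = (80 + 8*sqrt(46)) + 4 = 84 + 8*sqrt(46)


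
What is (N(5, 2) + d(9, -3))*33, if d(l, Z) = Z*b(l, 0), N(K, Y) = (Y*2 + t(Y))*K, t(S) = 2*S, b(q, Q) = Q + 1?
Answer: 1221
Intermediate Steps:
b(q, Q) = 1 + Q
N(K, Y) = 4*K*Y (N(K, Y) = (Y*2 + 2*Y)*K = (2*Y + 2*Y)*K = (4*Y)*K = 4*K*Y)
d(l, Z) = Z (d(l, Z) = Z*(1 + 0) = Z*1 = Z)
(N(5, 2) + d(9, -3))*33 = (4*5*2 - 3)*33 = (40 - 3)*33 = 37*33 = 1221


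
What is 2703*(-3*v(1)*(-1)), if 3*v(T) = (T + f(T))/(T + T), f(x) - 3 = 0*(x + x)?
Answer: 5406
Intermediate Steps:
f(x) = 3 (f(x) = 3 + 0*(x + x) = 3 + 0*(2*x) = 3 + 0 = 3)
v(T) = (3 + T)/(6*T) (v(T) = ((T + 3)/(T + T))/3 = ((3 + T)/((2*T)))/3 = ((3 + T)*(1/(2*T)))/3 = ((3 + T)/(2*T))/3 = (3 + T)/(6*T))
2703*(-3*v(1)*(-1)) = 2703*(-(3 + 1)/(2*1)*(-1)) = 2703*(-4/2*(-1)) = 2703*(-3*2/3*(-1)) = 2703*(-2*(-1)) = 2703*2 = 5406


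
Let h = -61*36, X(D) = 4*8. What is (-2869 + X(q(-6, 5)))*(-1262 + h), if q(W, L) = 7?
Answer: 9810346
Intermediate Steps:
X(D) = 32
h = -2196
(-2869 + X(q(-6, 5)))*(-1262 + h) = (-2869 + 32)*(-1262 - 2196) = -2837*(-3458) = 9810346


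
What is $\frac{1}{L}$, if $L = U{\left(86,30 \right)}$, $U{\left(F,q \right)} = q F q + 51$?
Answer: $\frac{1}{77451} \approx 1.2911 \cdot 10^{-5}$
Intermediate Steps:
$U{\left(F,q \right)} = 51 + F q^{2}$ ($U{\left(F,q \right)} = F q q + 51 = F q^{2} + 51 = 51 + F q^{2}$)
$L = 77451$ ($L = 51 + 86 \cdot 30^{2} = 51 + 86 \cdot 900 = 51 + 77400 = 77451$)
$\frac{1}{L} = \frac{1}{77451}$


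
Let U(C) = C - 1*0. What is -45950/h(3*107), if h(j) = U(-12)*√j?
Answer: 22975*√321/1926 ≈ 213.72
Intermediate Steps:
U(C) = C (U(C) = C + 0 = C)
h(j) = -12*√j
-45950/h(3*107) = -45950*(-√321/3852) = -(-22975)*√321/1926 = 22975*√321/1926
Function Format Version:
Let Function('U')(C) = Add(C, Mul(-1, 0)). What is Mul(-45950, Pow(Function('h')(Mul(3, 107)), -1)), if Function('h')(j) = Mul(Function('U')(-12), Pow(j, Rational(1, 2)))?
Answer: Mul(Rational(22975, 1926), Pow(321, Rational(1, 2))) ≈ 213.72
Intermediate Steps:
Function('U')(C) = C (Function('U')(C) = Add(C, 0) = C)
Function('h')(j) = Mul(-12, Pow(j, Rational(1, 2)))
Mul(-45950, Pow(Function('h')(Mul(3, 107)), -1)) = Mul(-45950, Pow(Mul(-12, Pow(Mul(3, 107), Rational(1, 2))), -1)) = Mul(-45950, Pow(Mul(-12, Pow(321, Rational(1, 2))), -1)) = Mul(-45950, Mul(Rational(-1, 3852), Pow(321, Rational(1, 2)))) = Mul(Rational(22975, 1926), Pow(321, Rational(1, 2)))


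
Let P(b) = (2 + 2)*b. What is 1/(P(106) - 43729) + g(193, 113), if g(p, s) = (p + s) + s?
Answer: 18144794/43305 ≈ 419.00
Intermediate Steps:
g(p, s) = p + 2*s
P(b) = 4*b
1/(P(106) - 43729) + g(193, 113) = 1/(4*106 - 43729) + (193 + 2*113) = 1/(424 - 43729) + (193 + 226) = 1/(-43305) + 419 = -1/43305 + 419 = 18144794/43305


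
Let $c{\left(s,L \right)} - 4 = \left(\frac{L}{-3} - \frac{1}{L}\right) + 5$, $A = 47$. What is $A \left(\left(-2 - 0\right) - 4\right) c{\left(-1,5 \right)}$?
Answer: $- \frac{10058}{5} \approx -2011.6$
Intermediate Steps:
$c{\left(s,L \right)} = 9 - \frac{1}{L} - \frac{L}{3}$ ($c{\left(s,L \right)} = 4 + \left(\left(\frac{L}{-3} - \frac{1}{L}\right) + 5\right) = 4 + \left(\left(L \left(- \frac{1}{3}\right) - \frac{1}{L}\right) + 5\right) = 4 - \left(-5 + \frac{1}{L} + \frac{L}{3}\right) = 9 - \frac{1}{L} - \frac{L}{3}$)
$A \left(\left(-2 - 0\right) - 4\right) c{\left(-1,5 \right)} = 47 \left(\left(-2 - 0\right) - 4\right) \left(9 - \frac{1}{5} - \frac{5}{3}\right) = 47 \left(\left(-2 + 0\right) - 4\right) \left(9 - \frac{1}{5} - \frac{5}{3}\right) = 47 \left(-2 - 4\right) \left(9 - \frac{1}{5} - \frac{5}{3}\right) = 47 \left(\left(-6\right) \frac{107}{15}\right) = 47 \left(- \frac{214}{5}\right) = - \frac{10058}{5}$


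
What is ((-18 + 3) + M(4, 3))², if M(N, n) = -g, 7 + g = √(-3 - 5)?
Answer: 56 + 32*I*√2 ≈ 56.0 + 45.255*I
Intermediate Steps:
g = -7 + 2*I*√2 (g = -7 + √(-3 - 5) = -7 + √(-8) = -7 + 2*I*√2 ≈ -7.0 + 2.8284*I)
M(N, n) = 7 - 2*I*√2 (M(N, n) = -(-7 + 2*I*√2) = 7 - 2*I*√2)
((-18 + 3) + M(4, 3))² = ((-18 + 3) + (7 - 2*I*√2))² = (-15 + (7 - 2*I*√2))² = (-8 - 2*I*√2)²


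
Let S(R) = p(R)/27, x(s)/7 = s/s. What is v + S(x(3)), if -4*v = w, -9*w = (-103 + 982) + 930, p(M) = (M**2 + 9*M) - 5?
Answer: 5855/108 ≈ 54.213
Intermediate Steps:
p(M) = -5 + M**2 + 9*M
x(s) = 7 (x(s) = 7*(s/s) = 7*1 = 7)
S(R) = -5/27 + R/3 + R**2/27 (S(R) = (-5 + R**2 + 9*R)/27 = (-5 + R**2 + 9*R)*(1/27) = -5/27 + R/3 + R**2/27)
w = -201 (w = -((-103 + 982) + 930)/9 = -(879 + 930)/9 = -1/9*1809 = -201)
v = 201/4 (v = -1/4*(-201) = 201/4 ≈ 50.250)
v + S(x(3)) = 201/4 + (-5/27 + (1/3)*7 + (1/27)*7**2) = 201/4 + (-5/27 + 7/3 + (1/27)*49) = 201/4 + (-5/27 + 7/3 + 49/27) = 201/4 + 107/27 = 5855/108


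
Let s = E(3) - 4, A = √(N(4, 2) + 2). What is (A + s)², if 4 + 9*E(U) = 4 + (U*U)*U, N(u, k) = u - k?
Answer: 1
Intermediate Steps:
E(U) = U³/9 (E(U) = -4/9 + (4 + (U*U)*U)/9 = -4/9 + (4 + U²*U)/9 = -4/9 + (4 + U³)/9 = -4/9 + (4/9 + U³/9) = U³/9)
A = 2 (A = √((4 - 1*2) + 2) = √((4 - 2) + 2) = √(2 + 2) = √4 = 2)
s = -1 (s = (⅑)*3³ - 4 = (⅑)*27 - 4 = 3 - 4 = -1)
(A + s)² = (2 - 1)² = 1² = 1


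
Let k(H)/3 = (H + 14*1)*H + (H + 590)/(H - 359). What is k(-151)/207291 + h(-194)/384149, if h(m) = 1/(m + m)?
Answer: 388646860337/1298180024340 ≈ 0.29938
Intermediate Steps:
k(H) = 3*H*(14 + H) + 3*(590 + H)/(-359 + H) (k(H) = 3*((H + 14*1)*H + (H + 590)/(H - 359)) = 3*((H + 14)*H + (590 + H)/(-359 + H)) = 3*((14 + H)*H + (590 + H)/(-359 + H)) = 3*(H*(14 + H) + (590 + H)/(-359 + H)) = 3*H*(14 + H) + 3*(590 + H)/(-359 + H))
h(m) = 1/(2*m)
k(-151)/207291 + h(-194)/384149 = (3*(590 + (-151)**3 - 5025*(-151) - 345*(-151)**2)/(-359 - 151))/207291 + ((1/2)/(-194))/384149 = (3*(590 - 3442951 + 758775 - 345*22801)/(-510))*(1/207291) + ((1/2)*(-1/194))*(1/384149) = (3*(-1/510)*(590 - 3442951 + 758775 - 7866345))*(1/207291) - 1/388*1/384149 = (3*(-1/510)*(-10549931))*(1/207291) - 1/149049812 = (10549931/170)*(1/207291) - 1/149049812 = 1507133/5034210 - 1/149049812 = 388646860337/1298180024340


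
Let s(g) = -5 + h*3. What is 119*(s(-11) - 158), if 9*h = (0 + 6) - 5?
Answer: -58072/3 ≈ -19357.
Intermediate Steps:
h = ⅑ (h = ((0 + 6) - 5)/9 = (6 - 5)/9 = (⅑)*1 = ⅑ ≈ 0.11111)
s(g) = -14/3 (s(g) = -5 + (⅑)*3 = -5 + ⅓ = -14/3)
119*(s(-11) - 158) = 119*(-14/3 - 158) = 119*(-488/3) = -58072/3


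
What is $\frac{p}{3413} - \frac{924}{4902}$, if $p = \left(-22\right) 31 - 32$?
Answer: $- \frac{1108940}{2788421} \approx -0.39769$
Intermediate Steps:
$p = -714$ ($p = -682 - 32 = -714$)
$\frac{p}{3413} - \frac{924}{4902} = - \frac{714}{3413} - \frac{924}{4902} = \left(-714\right) \frac{1}{3413} - \frac{154}{817} = - \frac{714}{3413} - \frac{154}{817} = - \frac{1108940}{2788421}$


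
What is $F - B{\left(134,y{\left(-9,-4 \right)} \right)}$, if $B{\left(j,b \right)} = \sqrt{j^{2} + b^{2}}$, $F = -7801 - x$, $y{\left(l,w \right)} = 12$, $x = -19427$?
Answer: $11626 - 10 \sqrt{181} \approx 11491.0$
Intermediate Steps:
$F = 11626$ ($F = -7801 - -19427 = -7801 + 19427 = 11626$)
$B{\left(j,b \right)} = \sqrt{b^{2} + j^{2}}$
$F - B{\left(134,y{\left(-9,-4 \right)} \right)} = 11626 - \sqrt{12^{2} + 134^{2}} = 11626 - \sqrt{144 + 17956} = 11626 - \sqrt{18100} = 11626 - 10 \sqrt{181}$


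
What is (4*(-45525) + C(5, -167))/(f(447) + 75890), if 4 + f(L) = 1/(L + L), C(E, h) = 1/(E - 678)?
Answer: -109562651094/45657723205 ≈ -2.3997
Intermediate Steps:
C(E, h) = 1/(-678 + E)
f(L) = -4 + 1/(2*L) (f(L) = -4 + 1/(L + L) = -4 + 1/(2*L))
(4*(-45525) + C(5, -167))/(f(447) + 75890) = (4*(-45525) + 1/(-678 + 5))/((-4 + (½)/447) + 75890) = (-182100 + 1/(-673))/((-4 + (½)*(1/447)) + 75890) = (-182100 - 1/673)/((-4 + 1/894) + 75890) = -122553301/(673*(-3575/894 + 75890)) = -122553301/(673*67842085/894) = -122553301/673*894/67842085 = -109562651094/45657723205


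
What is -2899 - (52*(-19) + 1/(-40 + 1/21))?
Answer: -1603308/839 ≈ -1911.0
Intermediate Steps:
-2899 - (52*(-19) + 1/(-40 + 1/21)) = -2899 - (-988 + 1/(-40 + 1/21)) = -2899 - (-988 + 1/(-839/21)) = -2899 - (-988 - 21/839) = -2899 - 1*(-828953/839) = -2899 + 828953/839 = -1603308/839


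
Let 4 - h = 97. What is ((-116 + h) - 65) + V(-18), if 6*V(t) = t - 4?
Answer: -833/3 ≈ -277.67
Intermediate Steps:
h = -93 (h = 4 - 1*97 = 4 - 97 = -93)
V(t) = -⅔ + t/6 (V(t) = (t - 4)/6 = (-4 + t)/6 = -⅔ + t/6)
((-116 + h) - 65) + V(-18) = ((-116 - 93) - 65) + (-⅔ + (⅙)*(-18)) = (-209 - 65) + (-⅔ - 3) = -274 - 11/3 = -833/3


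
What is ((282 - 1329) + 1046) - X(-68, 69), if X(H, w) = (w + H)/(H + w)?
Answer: -2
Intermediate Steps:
X(H, w) = 1 (X(H, w) = (H + w)/(H + w) = 1)
((282 - 1329) + 1046) - X(-68, 69) = ((282 - 1329) + 1046) - 1*1 = (-1047 + 1046) - 1 = -1 - 1 = -2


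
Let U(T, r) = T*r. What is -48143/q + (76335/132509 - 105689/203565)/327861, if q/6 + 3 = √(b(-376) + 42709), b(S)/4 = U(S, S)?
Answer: -425764542731748615763/10757652540428164695480 - 48143*√608213/3649224 ≈ -10.328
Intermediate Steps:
b(S) = 4*S² (b(S) = 4*(S*S) = 4*S²)
q = -18 + 6*√608213 (q = -18 + 6*√(4*(-376)² + 42709) = -18 + 6*√(4*141376 + 42709) = -18 + 6*√(565504 + 42709) = -18 + 6*√608213 ≈ 4661.3)
-48143/q + (76335/132509 - 105689/203565)/327861 = -48143/(-18 + 6*√608213) + (76335/132509 - 105689/203565)/327861 = -48143/(-18 + 6*√608213) + (76335*(1/132509) - 105689*1/203565)*(1/327861) = -48143/(-18 + 6*√608213) + (76335/132509 - 105689/203565)*(1/327861) = -48143/(-18 + 6*√608213) + (1534390574/26974194585)*(1/327861) = -48143/(-18 + 6*√608213) + 1534390574/8843786410832685 = 1534390574/8843786410832685 - 48143/(-18 + 6*√608213)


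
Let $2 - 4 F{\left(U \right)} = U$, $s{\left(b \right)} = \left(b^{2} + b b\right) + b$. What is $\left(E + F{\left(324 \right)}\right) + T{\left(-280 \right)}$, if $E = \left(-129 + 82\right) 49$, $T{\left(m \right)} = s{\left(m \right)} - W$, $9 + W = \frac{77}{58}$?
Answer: $\frac{4470181}{29} \approx 1.5414 \cdot 10^{5}$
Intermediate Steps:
$s{\left(b \right)} = b + 2 b^{2}$ ($s{\left(b \right)} = \left(b^{2} + b^{2}\right) + b = 2 b^{2} + b = b + 2 b^{2}$)
$F{\left(U \right)} = \frac{1}{2} - \frac{U}{4}$
$W = - \frac{445}{58}$ ($W = -9 + \frac{77}{58} = - \frac{445}{58} \approx -7.6724$)
$T{\left(m \right)} = \frac{445}{58} + m \left(1 + 2 m\right)$ ($T{\left(m \right)} = m \left(1 + 2 m\right) - - \frac{445}{58} = m \left(1 + 2 m\right) + \frac{445}{58} = \frac{445}{58} + m \left(1 + 2 m\right)$)
$E = -2303$ ($E = \left(-47\right) 49 = -2303$)
$\left(E + F{\left(324 \right)}\right) + T{\left(-280 \right)} = \left(-2303 + \left(\frac{1}{2} - 81\right)\right) + \left(\frac{445}{58} - 280 + 2 \left(-280\right)^{2}\right) = \left(-2303 + \left(\frac{1}{2} - 81\right)\right) + \left(\frac{445}{58} - 280 + 2 \cdot 78400\right) = \left(-2303 - \frac{161}{2}\right) + \left(\frac{445}{58} - 280 + 156800\right) = - \frac{4767}{2} + \frac{9078605}{58} = \frac{4470181}{29}$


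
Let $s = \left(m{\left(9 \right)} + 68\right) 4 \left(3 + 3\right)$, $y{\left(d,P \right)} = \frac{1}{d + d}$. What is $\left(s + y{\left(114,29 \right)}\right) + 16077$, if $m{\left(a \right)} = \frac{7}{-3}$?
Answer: $\frac{4024885}{228} \approx 17653.0$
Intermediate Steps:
$m{\left(a \right)} = - \frac{7}{3}$ ($m{\left(a \right)} = 7 \left(- \frac{1}{3}\right) = - \frac{7}{3}$)
$y{\left(d,P \right)} = \frac{1}{2 d}$
$s = 1576$ ($s = \left(- \frac{7}{3} + 68\right) 4 \left(3 + 3\right) = \frac{197 \cdot 4 \cdot 6}{3} = \frac{197}{3} \cdot 24 = 1576$)
$\left(s + y{\left(114,29 \right)}\right) + 16077 = \left(1576 + \frac{1}{2 \cdot 114}\right) + 16077 = \left(1576 + \frac{1}{2} \cdot \frac{1}{114}\right) + 16077 = \left(1576 + \frac{1}{228}\right) + 16077 = \frac{359329}{228} + 16077 = \frac{4024885}{228}$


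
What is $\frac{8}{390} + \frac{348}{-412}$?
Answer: $- \frac{16553}{20085} \approx -0.82415$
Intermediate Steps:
$\frac{8}{390} + \frac{348}{-412} = 8 \cdot \frac{1}{390} + 348 \left(- \frac{1}{412}\right) = \frac{4}{195} - \frac{87}{103} = - \frac{16553}{20085}$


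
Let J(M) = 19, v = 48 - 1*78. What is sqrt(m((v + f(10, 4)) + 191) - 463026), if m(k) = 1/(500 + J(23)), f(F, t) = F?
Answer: I*sqrt(124721145867)/519 ≈ 680.46*I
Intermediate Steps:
v = -30 (v = 48 - 78 = -30)
m(k) = 1/519 (m(k) = 1/(500 + 19) = 1/519)
sqrt(m((v + f(10, 4)) + 191) - 463026) = sqrt(1/519 - 463026) = sqrt(-240310493/519) = I*sqrt(124721145867)/519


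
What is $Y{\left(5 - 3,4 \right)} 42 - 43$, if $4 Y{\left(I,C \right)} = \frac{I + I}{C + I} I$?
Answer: $-29$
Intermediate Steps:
$Y{\left(I,C \right)} = \frac{I^{2}}{2 \left(C + I\right)}$ ($Y{\left(I,C \right)} = \frac{\frac{I + I}{C + I} I}{4} = \frac{\frac{2 I}{C + I} I}{4} = \frac{2 I^{2} \frac{1}{C + I}}{4} = \frac{I^{2}}{2 \left(C + I\right)}$)
$Y{\left(5 - 3,4 \right)} 42 - 43 = \frac{\left(5 - 3\right)^{2}}{2 \left(4 + \left(5 - 3\right)\right)} 42 - 43 = \frac{2^{2}}{2 \left(4 + 2\right)} 42 - 43 = \frac{1}{2} \cdot 4 \cdot \frac{1}{6} \cdot 42 - 43 = \frac{1}{3} \cdot 42 - 43 = 14 - 43 = -29$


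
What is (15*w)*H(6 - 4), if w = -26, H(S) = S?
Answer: -780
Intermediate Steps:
(15*w)*H(6 - 4) = (15*(-26))*(6 - 4) = -390*2 = -780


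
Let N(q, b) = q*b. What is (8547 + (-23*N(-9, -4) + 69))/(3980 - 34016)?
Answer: -649/2503 ≈ -0.25929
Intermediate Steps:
N(q, b) = b*q
(8547 + (-23*N(-9, -4) + 69))/(3980 - 34016) = (8547 + (-(-92)*(-9) + 69))/(3980 - 34016) = (8547 + (-23*36 + 69))/(-30036) = (8547 + (-828 + 69))*(-1/30036) = (8547 - 759)*(-1/30036) = 7788*(-1/30036) = -649/2503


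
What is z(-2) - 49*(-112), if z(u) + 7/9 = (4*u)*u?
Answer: 49529/9 ≈ 5503.2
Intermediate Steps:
z(u) = -7/9 + 4*u**2 (z(u) = -7/9 + (4*u)*u = -7/9 + 4*u**2)
z(-2) - 49*(-112) = (-7/9 + 4*(-2)**2) - 49*(-112) = (-7/9 + 4*4) + 5488 = (-7/9 + 16) + 5488 = 137/9 + 5488 = 49529/9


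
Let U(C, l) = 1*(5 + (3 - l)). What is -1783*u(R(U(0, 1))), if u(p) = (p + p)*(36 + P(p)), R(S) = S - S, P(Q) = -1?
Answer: 0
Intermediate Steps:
U(C, l) = 8 - l (U(C, l) = 1*(8 - l) = 8 - l)
R(S) = 0
u(p) = 70*p (u(p) = (p + p)*(36 - 1) = (2*p)*35 = 70*p)
-1783*u(R(U(0, 1))) = -124810*0 = -1783*0 = 0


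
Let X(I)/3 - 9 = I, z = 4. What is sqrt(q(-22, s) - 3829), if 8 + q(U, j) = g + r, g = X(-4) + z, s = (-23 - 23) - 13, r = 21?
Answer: I*sqrt(3797) ≈ 61.62*I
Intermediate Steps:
X(I) = 27 + 3*I
s = -59 (s = -46 - 13 = -59)
g = 19 (g = (27 + 3*(-4)) + 4 = (27 - 12) + 4 = 15 + 4 = 19)
q(U, j) = 32 (q(U, j) = -8 + (19 + 21) = -8 + 40 = 32)
sqrt(q(-22, s) - 3829) = sqrt(32 - 3829) = sqrt(-3797) = I*sqrt(3797)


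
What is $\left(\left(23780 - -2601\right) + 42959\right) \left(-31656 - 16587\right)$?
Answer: $-3345169620$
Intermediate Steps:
$\left(\left(23780 - -2601\right) + 42959\right) \left(-31656 - 16587\right) = \left(\left(23780 + 2601\right) + 42959\right) \left(-48243\right) = \left(26381 + 42959\right) \left(-48243\right) = 69340 \left(-48243\right) = -3345169620$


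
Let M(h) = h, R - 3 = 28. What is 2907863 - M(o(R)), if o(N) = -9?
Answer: 2907872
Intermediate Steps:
R = 31 (R = 3 + 28 = 31)
2907863 - M(o(R)) = 2907863 - 1*(-9) = 2907863 + 9 = 2907872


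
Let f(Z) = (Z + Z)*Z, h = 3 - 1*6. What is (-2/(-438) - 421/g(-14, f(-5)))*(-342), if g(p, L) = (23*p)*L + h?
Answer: -12346428/1175519 ≈ -10.503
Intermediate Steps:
h = -3 (h = 3 - 6 = -3)
f(Z) = 2*Z² (f(Z) = (2*Z)*Z = 2*Z²)
g(p, L) = -3 + 23*L*p (g(p, L) = (23*p)*L - 3 = 23*L*p - 3 = -3 + 23*L*p)
(-2/(-438) - 421/g(-14, f(-5)))*(-342) = (-2/(-438) - 421/(-3 + 23*(2*(-5)²)*(-14)))*(-342) = (-2*(-1/438) - 421/(-3 + 23*(2*25)*(-14)))*(-342) = (1/219 - 421/(-3 + 23*50*(-14)))*(-342) = (1/219 - 421/(-3 - 16100))*(-342) = (1/219 - 421/(-16103))*(-342) = (1/219 - 421*(-1/16103))*(-342) = (1/219 + 421/16103)*(-342) = (108302/3526557)*(-342) = -12346428/1175519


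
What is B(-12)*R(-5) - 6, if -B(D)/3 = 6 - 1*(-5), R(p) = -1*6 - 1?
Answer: 225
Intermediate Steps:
R(p) = -7 (R(p) = -6 - 1 = -7)
B(D) = -33 (B(D) = -3*(6 - 1*(-5)) = -3*(6 + 5) = -3*11 = -33)
B(-12)*R(-5) - 6 = -33*(-7) - 6 = 231 - 6 = 225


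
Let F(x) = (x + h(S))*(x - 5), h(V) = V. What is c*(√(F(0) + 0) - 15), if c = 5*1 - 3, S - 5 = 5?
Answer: -30 + 10*I*√2 ≈ -30.0 + 14.142*I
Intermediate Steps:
S = 10 (S = 5 + 5 = 10)
F(x) = (-5 + x)*(10 + x) (F(x) = (x + 10)*(x - 5) = (10 + x)*(-5 + x) = (-5 + x)*(10 + x))
c = 2 (c = 5 - 3 = 2)
c*(√(F(0) + 0) - 15) = 2*(√((-50 + 0² + 5*0) + 0) - 15) = 2*(√((-50 + 0 + 0) + 0) - 15) = 2*(√(-50 + 0) - 15) = 2*(√(-50) - 15) = 2*(5*I*√2 - 15) = 2*(-15 + 5*I*√2) = -30 + 10*I*√2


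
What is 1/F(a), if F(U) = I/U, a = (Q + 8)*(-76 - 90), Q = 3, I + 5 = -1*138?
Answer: 166/13 ≈ 12.769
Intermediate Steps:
I = -143 (I = -5 - 1*138 = -5 - 138 = -143)
a = -1826 (a = (3 + 8)*(-76 - 90) = 11*(-166) = -1826)
F(U) = -143/U
1/F(a) = 1/(-143/(-1826)) = 1/(-143*(-1/1826)) = 1/(13/166) = 166/13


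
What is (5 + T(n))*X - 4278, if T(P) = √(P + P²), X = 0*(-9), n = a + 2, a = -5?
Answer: -4278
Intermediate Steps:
n = -3 (n = -5 + 2 = -3)
X = 0
(5 + T(n))*X - 4278 = (5 + √(-3*(1 - 3)))*0 - 4278 = (5 + √(-3*(-2)))*0 - 4278 = (5 + √6)*0 - 4278 = 0 - 4278 = -4278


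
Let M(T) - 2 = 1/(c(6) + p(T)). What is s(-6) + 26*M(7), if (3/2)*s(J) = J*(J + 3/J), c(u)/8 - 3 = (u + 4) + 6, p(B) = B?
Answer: 12428/159 ≈ 78.164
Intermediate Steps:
c(u) = 104 + 8*u (c(u) = 24 + 8*((u + 4) + 6) = 24 + 8*((4 + u) + 6) = 24 + 8*(10 + u) = 24 + (80 + 8*u) = 104 + 8*u)
s(J) = 2*J*(J + 3/J)/3 (s(J) = 2*(J*(J + 3/J))/3 = 2*J*(J + 3/J)/3)
M(T) = 2 + 1/(152 + T) (M(T) = 2 + 1/((104 + 8*6) + T) = 2 + 1/((104 + 48) + T) = 2 + 1/(152 + T))
s(-6) + 26*M(7) = (2 + (⅔)*(-6)²) + 26*((305 + 2*7)/(152 + 7)) = (2 + (⅔)*36) + 26*((305 + 14)/159) = (2 + 24) + 26*((1/159)*319) = 26 + 26*(319/159) = 26 + 8294/159 = 12428/159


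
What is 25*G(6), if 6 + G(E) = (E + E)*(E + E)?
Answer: 3450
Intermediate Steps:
G(E) = -6 + 4*E² (G(E) = -6 + (E + E)*(E + E) = -6 + (2*E)*(2*E) = -6 + 4*E²)
25*G(6) = 25*(-6 + 4*6²) = 25*(-6 + 4*36) = 25*(-6 + 144) = 25*138 = 3450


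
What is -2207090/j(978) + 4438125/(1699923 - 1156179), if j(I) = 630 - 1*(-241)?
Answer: -132914037565/52622336 ≈ -2525.8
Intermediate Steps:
j(I) = 871 (j(I) = 630 + 241 = 871)
-2207090/j(978) + 4438125/(1699923 - 1156179) = -2207090/871 + 4438125/(1699923 - 1156179) = -2207090*1/871 + 4438125/543744 = -2207090/871 + 4438125*(1/543744) = -2207090/871 + 493125/60416 = -132914037565/52622336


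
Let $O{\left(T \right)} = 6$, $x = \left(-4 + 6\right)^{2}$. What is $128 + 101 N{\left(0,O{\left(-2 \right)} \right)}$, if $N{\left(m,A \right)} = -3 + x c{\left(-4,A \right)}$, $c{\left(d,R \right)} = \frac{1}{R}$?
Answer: $- \frac{323}{3} \approx -107.67$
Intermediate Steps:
$x = 4$ ($x = 2^{2} = 4$)
$N{\left(m,A \right)} = -3 + \frac{4}{A}$
$128 + 101 N{\left(0,O{\left(-2 \right)} \right)} = 128 + 101 \left(-3 + \frac{4}{6}\right) = 128 + 101 \left(-3 + 4 \cdot \frac{1}{6}\right) = 128 + 101 \left(-3 + \frac{2}{3}\right) = 128 + 101 \left(- \frac{7}{3}\right) = 128 - \frac{707}{3} = - \frac{323}{3}$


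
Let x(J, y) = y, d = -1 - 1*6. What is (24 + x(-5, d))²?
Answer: 289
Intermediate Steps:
d = -7 (d = -1 - 6 = -7)
(24 + x(-5, d))² = (24 - 7)² = 17² = 289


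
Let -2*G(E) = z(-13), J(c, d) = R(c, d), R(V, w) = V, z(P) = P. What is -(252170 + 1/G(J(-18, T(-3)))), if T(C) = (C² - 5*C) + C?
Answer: -3278212/13 ≈ -2.5217e+5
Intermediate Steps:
T(C) = C² - 4*C
J(c, d) = c
G(E) = 13/2 (G(E) = -½*(-13) = 13/2)
-(252170 + 1/G(J(-18, T(-3)))) = -(252170 + 1/(13/2)) = -(252170 + 2/13) = -1*3278212/13 = -3278212/13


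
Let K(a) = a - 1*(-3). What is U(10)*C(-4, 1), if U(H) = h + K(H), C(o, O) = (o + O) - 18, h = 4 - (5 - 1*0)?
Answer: -252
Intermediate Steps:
K(a) = 3 + a (K(a) = a + 3 = 3 + a)
h = -1 (h = 4 - (5 + 0) = 4 - 1*5 = 4 - 5 = -1)
C(o, O) = -18 + O + o (C(o, O) = (O + o) - 18 = -18 + O + o)
U(H) = 2 + H (U(H) = -1 + (3 + H) = 2 + H)
U(10)*C(-4, 1) = (2 + 10)*(-18 + 1 - 4) = 12*(-21) = -252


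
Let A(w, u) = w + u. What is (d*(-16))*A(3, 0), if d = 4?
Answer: -192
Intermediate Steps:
A(w, u) = u + w
(d*(-16))*A(3, 0) = (4*(-16))*(0 + 3) = -64*3 = -192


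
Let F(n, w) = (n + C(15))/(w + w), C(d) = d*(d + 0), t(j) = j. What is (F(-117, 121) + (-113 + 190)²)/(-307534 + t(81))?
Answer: -717463/37201813 ≈ -0.019286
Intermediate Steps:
C(d) = d² (C(d) = d*d = d²)
F(n, w) = (225 + n)/(2*w) (F(n, w) = (n + 15²)/(w + w) = (n + 225)/((2*w)) = (225 + n)*(1/(2*w)) = (225 + n)/(2*w))
(F(-117, 121) + (-113 + 190)²)/(-307534 + t(81)) = ((½)*(225 - 117)/121 + (-113 + 190)²)/(-307534 + 81) = ((½)*(1/121)*108 + 77²)/(-307453) = (54/121 + 5929)*(-1/307453) = (717463/121)*(-1/307453) = -717463/37201813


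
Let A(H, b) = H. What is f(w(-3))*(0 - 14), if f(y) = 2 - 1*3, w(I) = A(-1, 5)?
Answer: 14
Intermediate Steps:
w(I) = -1
f(y) = -1 (f(y) = 2 - 3 = -1)
f(w(-3))*(0 - 14) = -(0 - 14) = -1*(-14) = 14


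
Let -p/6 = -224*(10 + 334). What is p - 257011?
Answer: 205325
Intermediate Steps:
p = 462336 (p = -(-1344)*(10 + 334) = -(-1344)*344 = -6*(-77056) = 462336)
p - 257011 = 462336 - 257011 = 205325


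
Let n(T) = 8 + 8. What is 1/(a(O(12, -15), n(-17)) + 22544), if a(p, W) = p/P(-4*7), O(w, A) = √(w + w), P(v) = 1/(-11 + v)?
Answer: 2818/63524429 + 39*√6/254097716 ≈ 4.4737e-5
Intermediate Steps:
n(T) = 16
O(w, A) = √2*√w (O(w, A) = √(2*w) = √2*√w)
a(p, W) = -39*p (a(p, W) = p/(1/(-11 - 4*7)) = p/(1/(-11 - 28)) = p/(1/(-39)) = p/(-1/39) = p*(-39) = -39*p)
1/(a(O(12, -15), n(-17)) + 22544) = 1/(-39*√2*√12 + 22544) = 1/(-39*√2*2*√3 + 22544) = 1/(-78*√6 + 22544) = 1/(22544 - 78*√6)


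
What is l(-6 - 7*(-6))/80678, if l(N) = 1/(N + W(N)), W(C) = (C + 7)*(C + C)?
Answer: 1/252683496 ≈ 3.9575e-9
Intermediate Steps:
W(C) = 2*C*(7 + C) (W(C) = (7 + C)*(2*C) = 2*C*(7 + C))
l(N) = 1/(N + 2*N*(7 + N))
l(-6 - 7*(-6))/80678 = (1/((-6 - 7*(-6))*(15 + 2*(-6 - 7*(-6)))))/80678 = (1/((-6 + 42)*(15 + 2*(-6 + 42))))*(1/80678) = (1/(36*(15 + 2*36)))*(1/80678) = (1/(36*(15 + 72)))*(1/80678) = ((1/36)/87)*(1/80678) = ((1/36)*(1/87))*(1/80678) = (1/3132)*(1/80678) = 1/252683496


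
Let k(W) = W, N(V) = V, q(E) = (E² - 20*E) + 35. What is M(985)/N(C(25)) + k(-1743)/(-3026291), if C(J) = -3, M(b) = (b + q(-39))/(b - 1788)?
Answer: 3351503766/2430111673 ≈ 1.3792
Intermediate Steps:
q(E) = 35 + E² - 20*E
M(b) = (2336 + b)/(-1788 + b) (M(b) = (b + (35 + (-39)² - 20*(-39)))/(b - 1788) = (b + (35 + 1521 + 780))/(-1788 + b) = (b + 2336)/(-1788 + b) = (2336 + b)/(-1788 + b))
M(985)/N(C(25)) + k(-1743)/(-3026291) = ((2336 + 985)/(-1788 + 985))/(-3) - 1743/(-3026291) = (3321/(-803))*(-⅓) - 1743*(-1/3026291) = -1/803*3321*(-⅓) + 1743/3026291 = -3321/803*(-⅓) + 1743/3026291 = 1107/803 + 1743/3026291 = 3351503766/2430111673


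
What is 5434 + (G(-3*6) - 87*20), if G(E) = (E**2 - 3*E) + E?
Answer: 4054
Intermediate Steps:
G(E) = E**2 - 2*E
5434 + (G(-3*6) - 87*20) = 5434 + ((-3*6)*(-2 - 3*6) - 87*20) = 5434 + (-18*(-2 - 18) - 1740) = 5434 + (-18*(-20) - 1740) = 5434 + (360 - 1740) = 5434 - 1380 = 4054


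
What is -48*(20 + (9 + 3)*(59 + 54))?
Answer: -66048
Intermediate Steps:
-48*(20 + (9 + 3)*(59 + 54)) = -48*(20 + 12*113) = -48*(20 + 1356) = -48*1376 = -66048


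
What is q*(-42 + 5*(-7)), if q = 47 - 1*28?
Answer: -1463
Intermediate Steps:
q = 19 (q = 47 - 28 = 19)
q*(-42 + 5*(-7)) = 19*(-42 + 5*(-7)) = 19*(-42 - 35) = 19*(-77) = -1463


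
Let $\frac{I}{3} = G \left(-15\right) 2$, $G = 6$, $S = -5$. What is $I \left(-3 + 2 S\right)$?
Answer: $7020$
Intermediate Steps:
$I = -540$ ($I = 3 \cdot 6 \left(-15\right) 2 = 3 \left(\left(-90\right) 2\right) = 3 \left(-180\right) = -540$)
$I \left(-3 + 2 S\right) = - 540 \left(-3 + 2 \left(-5\right)\right) = - 540 \left(-3 - 10\right) = \left(-540\right) \left(-13\right) = 7020$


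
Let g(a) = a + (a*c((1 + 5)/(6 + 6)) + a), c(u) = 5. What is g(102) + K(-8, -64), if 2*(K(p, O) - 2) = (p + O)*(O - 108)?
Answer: 6908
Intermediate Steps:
K(p, O) = 2 + (-108 + O)*(O + p)/2 (K(p, O) = 2 + ((p + O)*(O - 108))/2 = 2 + ((O + p)*(-108 + O))/2 = 2 + ((-108 + O)*(O + p))/2 = 2 + (-108 + O)*(O + p)/2)
g(a) = 7*a (g(a) = a + (a*5 + a) = a + (5*a + a) = a + 6*a = 7*a)
g(102) + K(-8, -64) = 7*102 + (2 + (½)*(-64)² - 54*(-64) - 54*(-8) + (½)*(-64)*(-8)) = 714 + (2 + (½)*4096 + 3456 + 432 + 256) = 714 + (2 + 2048 + 3456 + 432 + 256) = 714 + 6194 = 6908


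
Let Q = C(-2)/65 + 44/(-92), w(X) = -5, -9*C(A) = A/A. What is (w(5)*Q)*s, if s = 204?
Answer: 439144/897 ≈ 489.57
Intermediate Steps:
C(A) = -1/9 (C(A) = -A/(9*A) = -1/9*1 = -1/9)
Q = -6458/13455 (Q = -1/9/65 + 44/(-92) = -1/9*1/65 + 44*(-1/92) = -1/585 - 11/23 = -6458/13455 ≈ -0.47997)
(w(5)*Q)*s = -5*(-6458/13455)*204 = (6458/2691)*204 = 439144/897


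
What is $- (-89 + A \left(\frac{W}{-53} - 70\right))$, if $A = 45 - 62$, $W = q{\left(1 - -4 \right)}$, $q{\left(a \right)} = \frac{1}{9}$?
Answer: $- \frac{525194}{477} \approx -1101.0$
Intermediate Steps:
$q{\left(a \right)} = \frac{1}{9}$
$W = \frac{1}{9} \approx 0.11111$
$A = -17$
$- (-89 + A \left(\frac{W}{-53} - 70\right)) = - (-89 - 17 \left(\frac{1}{9 \left(-53\right)} - 70\right)) = - (-89 - 17 \left(\frac{1}{9} \left(- \frac{1}{53}\right) - 70\right)) = - (-89 - 17 \left(- \frac{1}{477} - 70\right)) = - (-89 - - \frac{567647}{477}) = - (-89 + \frac{567647}{477}) = \left(-1\right) \frac{525194}{477} = - \frac{525194}{477}$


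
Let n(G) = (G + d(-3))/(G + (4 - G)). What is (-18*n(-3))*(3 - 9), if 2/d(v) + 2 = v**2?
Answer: -513/7 ≈ -73.286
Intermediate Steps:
d(v) = 2/(-2 + v**2)
n(G) = 1/14 + G/4 (n(G) = (G + 2/(-2 + (-3)**2))/(G + (4 - G)) = (G + 2/(-2 + 9))/4 = (G + 2/7)*(1/4) = (2/7 + G)*(1/4) = 1/14 + G/4)
(-18*n(-3))*(3 - 9) = (-18*(1/14 + (1/4)*(-3)))*(3 - 9) = -18*(1/14 - 3/4)*(-6) = -18*(-19/28)*(-6) = (171/14)*(-6) = -513/7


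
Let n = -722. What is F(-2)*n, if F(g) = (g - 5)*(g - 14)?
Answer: -80864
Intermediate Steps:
F(g) = (-14 + g)*(-5 + g) (F(g) = (-5 + g)*(-14 + g) = (-14 + g)*(-5 + g))
F(-2)*n = (70 + (-2)² - 19*(-2))*(-722) = (70 + 4 + 38)*(-722) = 112*(-722) = -80864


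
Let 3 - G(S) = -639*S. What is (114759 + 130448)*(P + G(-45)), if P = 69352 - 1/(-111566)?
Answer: 1110684625222407/111566 ≈ 9.9554e+9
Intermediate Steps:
P = 7737325233/111566 (P = 69352 - 1*(-1/111566) = 69352 + 1/111566 = 7737325233/111566 ≈ 69352.)
G(S) = 3 + 639*S (G(S) = 3 - (-639)*S = 3 + 639*S)
(114759 + 130448)*(P + G(-45)) = (114759 + 130448)*(7737325233/111566 + (3 + 639*(-45))) = 245207*(7737325233/111566 + (3 - 28755)) = 245207*(7737325233/111566 - 28752) = 245207*(4529579601/111566) = 1110684625222407/111566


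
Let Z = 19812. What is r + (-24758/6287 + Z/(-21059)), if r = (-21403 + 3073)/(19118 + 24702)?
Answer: -3073180319801/580167742406 ≈ -5.2971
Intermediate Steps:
r = -1833/4382 (r = -18330/43820 = -18330*1/43820 = -1833/4382 ≈ -0.41830)
r + (-24758/6287 + Z/(-21059)) = -1833/4382 + (-24758/6287 + 19812/(-21059)) = -1833/4382 + (-24758*1/6287 + 19812*(-1/21059)) = -1833/4382 + (-24758/6287 - 19812/21059) = -1833/4382 - 645936766/132397933 = -3073180319801/580167742406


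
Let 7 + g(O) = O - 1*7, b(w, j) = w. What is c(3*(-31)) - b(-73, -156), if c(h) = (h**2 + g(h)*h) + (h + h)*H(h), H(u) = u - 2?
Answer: 36343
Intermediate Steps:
H(u) = -2 + u
g(O) = -14 + O (g(O) = -7 + (O - 1*7) = -7 + (O - 7) = -7 + (-7 + O) = -14 + O)
c(h) = h**2 + h*(-14 + h) + 2*h*(-2 + h) (c(h) = (h**2 + (-14 + h)*h) + (h + h)*(-2 + h) = (h**2 + h*(-14 + h)) + (2*h)*(-2 + h) = (h**2 + h*(-14 + h)) + 2*h*(-2 + h) = h**2 + h*(-14 + h) + 2*h*(-2 + h))
c(3*(-31)) - b(-73, -156) = 2*(3*(-31))*(-9 + 2*(3*(-31))) - 1*(-73) = 2*(-93)*(-9 + 2*(-93)) + 73 = 2*(-93)*(-9 - 186) + 73 = 2*(-93)*(-195) + 73 = 36270 + 73 = 36343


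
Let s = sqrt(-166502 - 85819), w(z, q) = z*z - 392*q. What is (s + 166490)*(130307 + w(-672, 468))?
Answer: 66335443150 + 398435*I*sqrt(252321) ≈ 6.6335e+10 + 2.0014e+8*I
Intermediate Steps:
w(z, q) = z**2 - 392*q
s = I*sqrt(252321) (s = sqrt(-252321) = I*sqrt(252321) ≈ 502.32*I)
(s + 166490)*(130307 + w(-672, 468)) = (I*sqrt(252321) + 166490)*(130307 + ((-672)**2 - 392*468)) = (166490 + I*sqrt(252321))*(130307 + (451584 - 183456)) = (166490 + I*sqrt(252321))*(130307 + 268128) = (166490 + I*sqrt(252321))*398435 = 66335443150 + 398435*I*sqrt(252321)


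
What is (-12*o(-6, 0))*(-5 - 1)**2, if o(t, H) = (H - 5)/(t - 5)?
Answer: -2160/11 ≈ -196.36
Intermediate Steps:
o(t, H) = (-5 + H)/(-5 + t)
(-12*o(-6, 0))*(-5 - 1)**2 = (-12*(-5 + 0)/(-5 - 6))*(-5 - 1)**2 = -12*(-5)/(-11)*(-6)**2 = -(-12)*(-5)/11*36 = -12*5/11*36 = -60/11*36 = -2160/11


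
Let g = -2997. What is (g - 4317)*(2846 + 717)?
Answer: -26059782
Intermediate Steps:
(g - 4317)*(2846 + 717) = (-2997 - 4317)*(2846 + 717) = -7314*3563 = -26059782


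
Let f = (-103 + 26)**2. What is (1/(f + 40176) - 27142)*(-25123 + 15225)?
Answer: 12386178135282/46105 ≈ 2.6865e+8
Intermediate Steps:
f = 5929 (f = (-77)**2 = 5929)
(1/(f + 40176) - 27142)*(-25123 + 15225) = (1/(5929 + 40176) - 27142)*(-25123 + 15225) = (1/46105 - 27142)*(-9898) = -1251381909/46105*(-9898) = 12386178135282/46105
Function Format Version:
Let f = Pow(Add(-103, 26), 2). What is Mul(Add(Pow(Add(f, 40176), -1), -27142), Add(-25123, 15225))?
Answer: Rational(12386178135282, 46105) ≈ 2.6865e+8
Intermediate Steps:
f = 5929 (f = Pow(-77, 2) = 5929)
Mul(Add(Pow(Add(f, 40176), -1), -27142), Add(-25123, 15225)) = Mul(Add(Pow(Add(5929, 40176), -1), -27142), Add(-25123, 15225)) = Mul(Add(Pow(46105, -1), -27142), -9898) = Mul(Add(Rational(1, 46105), -27142), -9898) = Mul(Rational(-1251381909, 46105), -9898) = Rational(12386178135282, 46105)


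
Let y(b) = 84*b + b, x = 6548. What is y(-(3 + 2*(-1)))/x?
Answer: -85/6548 ≈ -0.012981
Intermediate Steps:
y(b) = 85*b
y(-(3 + 2*(-1)))/x = (85*(-(3 + 2*(-1))))/6548 = (85*(-(3 - 2)))*(1/6548) = (85*(-1*1))*(1/6548) = (85*(-1))*(1/6548) = -85*1/6548 = -85/6548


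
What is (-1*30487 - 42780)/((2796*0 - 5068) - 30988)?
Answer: 73267/36056 ≈ 2.0320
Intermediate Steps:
(-1*30487 - 42780)/((2796*0 - 5068) - 30988) = (-30487 - 42780)/((0 - 5068) - 30988) = -73267/(-5068 - 30988) = -73267/(-36056) = -73267*(-1/36056) = 73267/36056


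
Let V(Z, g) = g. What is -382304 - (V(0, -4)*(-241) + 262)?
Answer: -383530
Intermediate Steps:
-382304 - (V(0, -4)*(-241) + 262) = -382304 - (-4*(-241) + 262) = -382304 - (964 + 262) = -382304 - 1*1226 = -382304 - 1226 = -383530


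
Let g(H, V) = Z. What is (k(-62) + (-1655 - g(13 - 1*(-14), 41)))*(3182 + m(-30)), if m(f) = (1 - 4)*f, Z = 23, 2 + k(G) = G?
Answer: -5699824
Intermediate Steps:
k(G) = -2 + G
g(H, V) = 23
m(f) = -3*f
(k(-62) + (-1655 - g(13 - 1*(-14), 41)))*(3182 + m(-30)) = ((-2 - 62) + (-1655 - 1*23))*(3182 - 3*(-30)) = (-64 + (-1655 - 23))*(3182 + 90) = (-64 - 1678)*3272 = -1742*3272 = -5699824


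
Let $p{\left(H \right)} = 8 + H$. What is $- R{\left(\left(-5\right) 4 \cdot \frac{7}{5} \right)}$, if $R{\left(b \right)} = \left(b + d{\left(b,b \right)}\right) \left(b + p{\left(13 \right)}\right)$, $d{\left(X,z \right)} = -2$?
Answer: $-210$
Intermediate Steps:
$R{\left(b \right)} = \left(-2 + b\right) \left(21 + b\right)$ ($R{\left(b \right)} = \left(b - 2\right) \left(b + \left(8 + 13\right)\right) = \left(-2 + b\right) \left(b + 21\right) = \left(-2 + b\right) \left(21 + b\right)$)
$- R{\left(\left(-5\right) 4 \cdot \frac{7}{5} \right)} = - (-42 + \left(\left(-5\right) 4 \cdot \frac{7}{5}\right)^{2} + 19 \left(-5\right) 4 \cdot \frac{7}{5}) = - (-42 + \left(- 20 \cdot 7 \cdot \frac{1}{5}\right)^{2} + 19 \left(- 20 \cdot 7 \cdot \frac{1}{5}\right)) = - (-42 + \left(\left(-20\right) \frac{7}{5}\right)^{2} + 19 \left(\left(-20\right) \frac{7}{5}\right)) = - (-42 + \left(-28\right)^{2} + 19 \left(-28\right)) = - (-42 + 784 - 532) = \left(-1\right) 210 = -210$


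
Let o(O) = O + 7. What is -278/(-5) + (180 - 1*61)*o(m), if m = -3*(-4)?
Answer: 11583/5 ≈ 2316.6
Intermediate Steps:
m = 12
o(O) = 7 + O
-278/(-5) + (180 - 1*61)*o(m) = -278/(-5) + (180 - 1*61)*(7 + 12) = -278*(-1/5) + (180 - 61)*19 = 278/5 + 119*19 = 278/5 + 2261 = 11583/5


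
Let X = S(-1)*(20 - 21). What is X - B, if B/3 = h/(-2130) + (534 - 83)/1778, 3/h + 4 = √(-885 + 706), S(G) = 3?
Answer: -154306081/41027350 - I*√179/46150 ≈ -3.7611 - 0.0002899*I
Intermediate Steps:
h = 3/(-4 + I*√179) (h = 3/(-4 + √(-885 + 706)) = 3/(-4 + √(-179)) = 3/(-4 + I*√179) ≈ -0.061538 - 0.20583*I)
X = -3 (X = 3*(20 - 21) = 3*(-1) = -3)
B = 31224031/41027350 + I*√179/46150 (B = 3*((-4/65 - I*√179/65)/(-2130) + (534 - 83)/1778) = 3*((-4/65 - I*√179/65)*(-1/2130) + 451*(1/1778)) = 3*((2/69225 + I*√179/138450) + 451/1778) = 3*(31224031/123082050 + I*√179/138450) = 31224031/41027350 + I*√179/46150 ≈ 0.76105 + 0.0002899*I)
X - B = -3 - (31224031/41027350 + I*√179/46150) = -3 + (-31224031/41027350 - I*√179/46150) = -154306081/41027350 - I*√179/46150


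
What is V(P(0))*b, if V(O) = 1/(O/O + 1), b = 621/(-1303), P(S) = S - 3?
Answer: -621/2606 ≈ -0.23830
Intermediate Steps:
P(S) = -3 + S
b = -621/1303 (b = 621*(-1/1303) = -621/1303 ≈ -0.47659)
V(O) = ½ (V(O) = 1/(1 + 1) = 1/2 = ½)
V(P(0))*b = (½)*(-621/1303) = -621/2606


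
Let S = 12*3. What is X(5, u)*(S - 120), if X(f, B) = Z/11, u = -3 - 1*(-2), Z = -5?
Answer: 420/11 ≈ 38.182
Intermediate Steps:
S = 36
u = -1 (u = -3 + 2 = -1)
X(f, B) = -5/11
X(5, u)*(S - 120) = -5*(36 - 120)/11 = -5/11*(-84) = 420/11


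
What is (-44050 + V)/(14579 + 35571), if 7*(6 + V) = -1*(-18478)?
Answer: -144957/175525 ≈ -0.82585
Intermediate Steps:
V = 18436/7 (V = -6 + (-1*(-18478))/7 = -6 + (1/7)*18478 = -6 + 18478/7 = 18436/7 ≈ 2633.7)
(-44050 + V)/(14579 + 35571) = (-44050 + 18436/7)/(14579 + 35571) = -289914/7/50150 = -289914/7*1/50150 = -144957/175525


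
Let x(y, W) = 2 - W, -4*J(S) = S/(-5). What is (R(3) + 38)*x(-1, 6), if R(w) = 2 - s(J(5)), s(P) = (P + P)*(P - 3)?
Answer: -331/2 ≈ -165.50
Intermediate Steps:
J(S) = S/20 (J(S) = -S/(4*(-5)) = -S*(-1)/(4*5) = -(-1)*S/20 = S/20)
s(P) = 2*P*(-3 + P) (s(P) = (2*P)*(-3 + P) = 2*P*(-3 + P))
R(w) = 27/8 (R(w) = 2 - 2*(1/20)*5*(-3 + (1/20)*5) = 2 - 2*(-3 + ¼)/4 = 2 - 2*(-11)/(4*4) = 2 - 1*(-11/8) = 2 + 11/8 = 27/8)
(R(3) + 38)*x(-1, 6) = (27/8 + 38)*(2 - 1*6) = 331*(2 - 6)/8 = (331/8)*(-4) = -331/2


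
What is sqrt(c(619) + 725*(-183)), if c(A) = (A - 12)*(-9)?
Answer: I*sqrt(138138) ≈ 371.67*I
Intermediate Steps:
c(A) = 108 - 9*A (c(A) = (-12 + A)*(-9) = 108 - 9*A)
sqrt(c(619) + 725*(-183)) = sqrt((108 - 9*619) + 725*(-183)) = sqrt((108 - 5571) - 132675) = sqrt(-5463 - 132675) = sqrt(-138138) = I*sqrt(138138)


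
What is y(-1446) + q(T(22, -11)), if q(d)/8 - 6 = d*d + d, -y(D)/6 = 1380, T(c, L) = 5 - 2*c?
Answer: 3624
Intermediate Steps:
y(D) = -8280 (y(D) = -6*1380 = -8280)
q(d) = 48 + 8*d + 8*d² (q(d) = 48 + 8*(d*d + d) = 48 + 8*(d² + d) = 48 + 8*(d + d²) = 48 + (8*d + 8*d²) = 48 + 8*d + 8*d²)
y(-1446) + q(T(22, -11)) = -8280 + (48 + 8*(5 - 2*22) + 8*(5 - 2*22)²) = -8280 + (48 + 8*(5 - 44) + 8*(5 - 44)²) = -8280 + (48 + 8*(-39) + 8*(-39)²) = -8280 + (48 - 312 + 8*1521) = -8280 + (48 - 312 + 12168) = -8280 + 11904 = 3624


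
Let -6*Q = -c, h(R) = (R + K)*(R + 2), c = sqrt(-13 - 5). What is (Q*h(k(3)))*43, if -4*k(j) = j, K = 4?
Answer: 2795*I*sqrt(2)/32 ≈ 123.52*I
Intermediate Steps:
k(j) = -j/4
c = 3*I*sqrt(2) (c = sqrt(-18) = 3*I*sqrt(2) ≈ 4.2426*I)
h(R) = (2 + R)*(4 + R) (h(R) = (R + 4)*(R + 2) = (4 + R)*(2 + R) = (2 + R)*(4 + R))
Q = I*sqrt(2)/2 (Q = -(-1)*3*I*sqrt(2)/6 = -(-1)*I*sqrt(2)/2 = I*sqrt(2)/2 ≈ 0.70711*I)
(Q*h(k(3)))*43 = ((I*sqrt(2)/2)*(8 + (-1/4*3)**2 + 6*(-1/4*3)))*43 = ((I*sqrt(2)/2)*(8 + (-3/4)**2 + 6*(-3/4)))*43 = ((I*sqrt(2)/2)*(8 + 9/16 - 9/2))*43 = ((I*sqrt(2)/2)*(65/16))*43 = (65*I*sqrt(2)/32)*43 = 2795*I*sqrt(2)/32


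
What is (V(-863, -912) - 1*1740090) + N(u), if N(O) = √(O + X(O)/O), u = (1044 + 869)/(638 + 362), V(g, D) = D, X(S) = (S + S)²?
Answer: -1741002 + √3826/20 ≈ -1.7410e+6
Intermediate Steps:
X(S) = 4*S² (X(S) = (2*S)² = 4*S²)
u = 1913/1000 ≈ 1.9130
N(O) = √5*√O (N(O) = √(O + (4*O²)/O) = √(O + 4*O) = √(5*O) = √5*√O)
(V(-863, -912) - 1*1740090) + N(u) = (-912 - 1*1740090) + √5*√(1913/1000) = (-912 - 1740090) + √5*(√19130/100) = -1741002 + √3826/20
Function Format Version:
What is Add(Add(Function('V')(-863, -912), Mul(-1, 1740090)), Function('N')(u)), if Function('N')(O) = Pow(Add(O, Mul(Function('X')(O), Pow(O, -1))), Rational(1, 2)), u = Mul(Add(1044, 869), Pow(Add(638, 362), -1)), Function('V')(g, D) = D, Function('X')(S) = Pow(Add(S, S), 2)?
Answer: Add(-1741002, Mul(Rational(1, 20), Pow(3826, Rational(1, 2)))) ≈ -1.7410e+6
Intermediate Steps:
Function('X')(S) = Mul(4, Pow(S, 2)) (Function('X')(S) = Pow(Mul(2, S), 2) = Mul(4, Pow(S, 2)))
u = Rational(1913, 1000) (u = Mul(1913, Pow(1000, -1)) = Mul(1913, Rational(1, 1000)) = Rational(1913, 1000) ≈ 1.9130)
Function('N')(O) = Mul(Pow(5, Rational(1, 2)), Pow(O, Rational(1, 2))) (Function('N')(O) = Pow(Add(O, Mul(Mul(4, Pow(O, 2)), Pow(O, -1))), Rational(1, 2)) = Pow(Add(O, Mul(4, O)), Rational(1, 2)) = Pow(Mul(5, O), Rational(1, 2)) = Mul(Pow(5, Rational(1, 2)), Pow(O, Rational(1, 2))))
Add(Add(Function('V')(-863, -912), Mul(-1, 1740090)), Function('N')(u)) = Add(Add(-912, Mul(-1, 1740090)), Mul(Pow(5, Rational(1, 2)), Pow(Rational(1913, 1000), Rational(1, 2)))) = Add(Add(-912, -1740090), Mul(Pow(5, Rational(1, 2)), Mul(Rational(1, 100), Pow(19130, Rational(1, 2))))) = Add(-1741002, Mul(Rational(1, 20), Pow(3826, Rational(1, 2))))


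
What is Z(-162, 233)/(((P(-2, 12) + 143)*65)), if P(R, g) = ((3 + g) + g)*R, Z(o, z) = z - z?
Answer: 0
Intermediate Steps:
Z(o, z) = 0
P(R, g) = R*(3 + 2*g) (P(R, g) = (3 + 2*g)*R = R*(3 + 2*g))
Z(-162, 233)/(((P(-2, 12) + 143)*65)) = 0/(((-2*(3 + 2*12) + 143)*65)) = 0/(((-2*(3 + 24) + 143)*65)) = 0/(((-2*27 + 143)*65)) = 0/(((-54 + 143)*65)) = 0/((89*65)) = 0/5785 = 0*(1/5785) = 0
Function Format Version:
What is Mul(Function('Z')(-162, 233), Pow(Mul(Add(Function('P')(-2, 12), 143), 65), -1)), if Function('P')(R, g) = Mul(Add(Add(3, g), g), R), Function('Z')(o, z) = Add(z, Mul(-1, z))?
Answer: 0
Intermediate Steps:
Function('Z')(o, z) = 0
Function('P')(R, g) = Mul(R, Add(3, Mul(2, g))) (Function('P')(R, g) = Mul(Add(3, Mul(2, g)), R) = Mul(R, Add(3, Mul(2, g))))
Mul(Function('Z')(-162, 233), Pow(Mul(Add(Function('P')(-2, 12), 143), 65), -1)) = Mul(0, Pow(Mul(Add(Mul(-2, Add(3, Mul(2, 12))), 143), 65), -1)) = Mul(0, Pow(Mul(Add(Mul(-2, Add(3, 24)), 143), 65), -1)) = Mul(0, Pow(Mul(Add(Mul(-2, 27), 143), 65), -1)) = Mul(0, Pow(Mul(Add(-54, 143), 65), -1)) = Mul(0, Pow(Mul(89, 65), -1)) = Mul(0, Pow(5785, -1)) = Mul(0, Rational(1, 5785)) = 0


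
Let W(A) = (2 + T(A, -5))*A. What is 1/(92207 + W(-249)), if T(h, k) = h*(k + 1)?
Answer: -1/156295 ≈ -6.3982e-6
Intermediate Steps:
T(h, k) = h*(1 + k)
W(A) = A*(2 - 4*A) (W(A) = (2 + A*(1 - 5))*A = (2 + A*(-4))*A = (2 - 4*A)*A = A*(2 - 4*A))
1/(92207 + W(-249)) = 1/(92207 + 2*(-249)*(1 - 2*(-249))) = 1/(92207 + 2*(-249)*(1 + 498)) = 1/(92207 + 2*(-249)*499) = 1/(92207 - 248502) = 1/(-156295) = -1/156295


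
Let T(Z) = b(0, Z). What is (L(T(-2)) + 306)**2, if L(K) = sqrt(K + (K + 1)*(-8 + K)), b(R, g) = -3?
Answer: (306 + sqrt(19))**2 ≈ 96323.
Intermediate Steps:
T(Z) = -3
L(K) = sqrt(K + (1 + K)*(-8 + K))
(L(T(-2)) + 306)**2 = (sqrt(-8 + (-3)**2 - 6*(-3)) + 306)**2 = (sqrt(-8 + 9 + 18) + 306)**2 = (sqrt(19) + 306)**2 = (306 + sqrt(19))**2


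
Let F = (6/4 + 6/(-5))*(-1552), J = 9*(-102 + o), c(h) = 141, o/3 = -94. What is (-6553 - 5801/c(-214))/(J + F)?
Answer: 2324435/1382364 ≈ 1.6815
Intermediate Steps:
o = -282 (o = 3*(-94) = -282)
J = -3456 (J = 9*(-102 - 282) = 9*(-384) = -3456)
F = -2328/5 (F = (6*(¼) + 6*(-⅕))*(-1552) = (3/2 - 6/5)*(-1552) = (3/10)*(-1552) = -2328/5 ≈ -465.60)
(-6553 - 5801/c(-214))/(J + F) = (-6553 - 5801/141)/(-3456 - 2328/5) = (-6553 - 5801*1/141)/(-19608/5) = (-6553 - 5801/141)*(-5/19608) = -929774/141*(-5/19608) = 2324435/1382364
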